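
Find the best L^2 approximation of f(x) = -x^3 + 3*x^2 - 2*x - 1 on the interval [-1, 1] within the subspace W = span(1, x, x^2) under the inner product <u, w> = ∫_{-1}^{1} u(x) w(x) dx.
g(x) = 3*x^2 - 13*x/5 - 1

The best approximation g ∈ W is the orthogonal projection of f onto W. Writing g = a_0 + a_1 x + a_2 x^2, the coefficients solve the normal equations G · a = b where
  G_{ij} = <φ_i, φ_j> and b_i = <f, φ_i>, with φ_0 = 1, φ_1 = x, φ_2 = x^2.
G =
  [2, 0, 2/3]
  [0, 2/3, 0]
  [2/3, 0, 2/5],
b = (0, -26/15, 8/15).
Solving gives a_0 = -1, a_1 = -13/5, a_2 = 3, so
  g(x) = 3*x^2 - 13*x/5 - 1.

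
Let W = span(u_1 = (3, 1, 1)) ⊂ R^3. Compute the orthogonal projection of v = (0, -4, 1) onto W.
proj_W(v) = (-9/11, -3/11, -3/11)

Set up U = [u_1 | ... | u_1] ∈ R^(3×1). The projector onto W = col(U) is P = U (U^T U)^(-1) U^T.
Compute U^T U =
  [11],
and U^T v = (-3).
Solve U^T U · c = U^T v for the coefficients: c = (-3/11). The projection is proj_W(v) = U c.
Check: (v - proj_W(v)) · u_1 = 0  (should be 0).
Result: proj_W(v) = (-9/11, -3/11, -3/11).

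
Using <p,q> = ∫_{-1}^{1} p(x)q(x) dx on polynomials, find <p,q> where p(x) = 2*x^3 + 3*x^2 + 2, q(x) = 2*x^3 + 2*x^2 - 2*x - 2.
<p,q> = -776/105

Expand the product: p(x)·q(x) = 4*x^6 + 10*x^5 + 2*x^4 - 6*x^3 - 2*x^2 - 4*x - 4.
∫_{-1}^{1} of each monomial x^k gives [2/(k+1) if k even, 0 if k odd]. Integrating term-by-term (or equivalently evaluating the antiderivative F(x) = 4*x^7/7 + 5*x^6/3 + 2*x^5/5 - 3*x^4/2 - 2*x^3/3 - 2*x^2 - 4*x at the endpoints):
  F(1) − F(−1) = -387/70 − (391/210) = -776/105.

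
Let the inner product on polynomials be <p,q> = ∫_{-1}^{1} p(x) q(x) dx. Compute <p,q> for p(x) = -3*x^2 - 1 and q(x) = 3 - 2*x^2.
<p,q> = -124/15

Expand the product: p(x)·q(x) = 6*x^4 - 7*x^2 - 3.
∫_{-1}^{1} of each monomial x^k gives [2/(k+1) if k even, 0 if k odd]. Integrating term-by-term (or equivalently evaluating the antiderivative F(x) = 6*x^5/5 - 7*x^3/3 - 3*x at the endpoints):
  F(1) − F(−1) = -62/15 − (62/15) = -124/15.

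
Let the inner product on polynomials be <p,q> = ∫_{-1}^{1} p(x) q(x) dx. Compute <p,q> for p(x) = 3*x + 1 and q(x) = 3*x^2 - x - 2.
<p,q> = -4

Expand the product: p(x)·q(x) = 9*x^3 - 7*x - 2.
∫_{-1}^{1} of each monomial x^k gives [2/(k+1) if k even, 0 if k odd]. Integrating term-by-term (or equivalently evaluating the antiderivative F(x) = 9*x^4/4 - 7*x^2/2 - 2*x at the endpoints):
  F(1) − F(−1) = -13/4 − (3/4) = -4.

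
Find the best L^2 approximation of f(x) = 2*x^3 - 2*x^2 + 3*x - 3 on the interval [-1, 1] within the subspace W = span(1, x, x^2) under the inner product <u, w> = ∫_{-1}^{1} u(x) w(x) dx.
g(x) = -2*x^2 + 21*x/5 - 3

The best approximation g ∈ W is the orthogonal projection of f onto W. Writing g = a_0 + a_1 x + a_2 x^2, the coefficients solve the normal equations G · a = b where
  G_{ij} = <φ_i, φ_j> and b_i = <f, φ_i>, with φ_0 = 1, φ_1 = x, φ_2 = x^2.
G =
  [2, 0, 2/3]
  [0, 2/3, 0]
  [2/3, 0, 2/5],
b = (-22/3, 14/5, -14/5).
Solving gives a_0 = -3, a_1 = 21/5, a_2 = -2, so
  g(x) = -2*x^2 + 21*x/5 - 3.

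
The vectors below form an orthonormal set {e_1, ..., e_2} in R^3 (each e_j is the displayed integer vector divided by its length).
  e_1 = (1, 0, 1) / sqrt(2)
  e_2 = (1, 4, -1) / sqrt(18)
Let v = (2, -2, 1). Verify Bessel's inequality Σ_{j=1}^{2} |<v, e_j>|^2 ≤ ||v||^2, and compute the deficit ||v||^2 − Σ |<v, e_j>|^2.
Σ |<v, e_j>|^2 = 65/9; ||v||^2 = 9; deficit = 16/9

Write each e_j = u_j / sqrt(<u_j, u_j>) where u_j is the displayed integer vector. Then <v, e_j> = <v, u_j> / sqrt(<u_j, u_j>), so |<v, e_j>|^2 = <v, u_j>^2 / <u_j, u_j>.
Coefficients: <v, e_1> = 3/sqrt(2), <v, e_2> = -7/sqrt(18).
Square and sum: Σ |<v, e_j>|^2 = 65/9.
Compute ||v||^2 = v·v = 9.
Deficit = 9 − 65/9 = 16/9 ≥ 0, confirming Bessel's inequality. (The deficit equals ||v − Σ <v,e_j> e_j||^2, the squared distance from v to span{e_j}.)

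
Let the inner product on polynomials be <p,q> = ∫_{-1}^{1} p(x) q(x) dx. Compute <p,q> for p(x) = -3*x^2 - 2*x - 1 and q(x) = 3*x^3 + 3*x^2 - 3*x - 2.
<p,q> = 4

Expand the product: p(x)·q(x) = -9*x^5 - 15*x^4 + 9*x^2 + 7*x + 2.
∫_{-1}^{1} of each monomial x^k gives [2/(k+1) if k even, 0 if k odd]. Integrating term-by-term (or equivalently evaluating the antiderivative F(x) = -3*x^6/2 - 3*x^5 + 3*x^3 + 7*x^2/2 + 2*x at the endpoints):
  F(1) − F(−1) = 4 − (0) = 4.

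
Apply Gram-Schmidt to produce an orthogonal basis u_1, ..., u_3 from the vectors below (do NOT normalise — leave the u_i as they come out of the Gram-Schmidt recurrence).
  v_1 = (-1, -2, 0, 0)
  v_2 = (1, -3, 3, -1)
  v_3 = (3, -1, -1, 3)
Orthogonal basis:
  u_1 = (-1, -2, 0, 0)
  u_2 = (2, -1, 3, -1)
  u_3 = (8/3, -4/3, -6/5, 46/15)

Apply the Gram-Schmidt recurrence
  u_1 = v_1
  u_i = v_i − Σ_{j<i} ((v_i · u_j) / (u_j · u_j)) · u_j.

Step by step this gives:
  u_1 = (-1, -2, 0, 0)
  u_2 = (2, -1, 3, -1)
  u_3 = (8/3, -4/3, -6/5, 46/15)

Orthogonality check:
  u_2 · u_1 = 0 (should be 0)
  u_3 · u_1 = 0 (should be 0)
  u_3 · u_2 = 0 (should be 0)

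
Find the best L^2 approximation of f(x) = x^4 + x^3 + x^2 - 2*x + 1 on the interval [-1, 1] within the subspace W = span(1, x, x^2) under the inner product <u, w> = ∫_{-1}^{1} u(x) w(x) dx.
g(x) = 13*x^2/7 - 7*x/5 + 32/35

The best approximation g ∈ W is the orthogonal projection of f onto W. Writing g = a_0 + a_1 x + a_2 x^2, the coefficients solve the normal equations G · a = b where
  G_{ij} = <φ_i, φ_j> and b_i = <f, φ_i>, with φ_0 = 1, φ_1 = x, φ_2 = x^2.
G =
  [2, 0, 2/3]
  [0, 2/3, 0]
  [2/3, 0, 2/5],
b = (46/15, -14/15, 142/105).
Solving gives a_0 = 32/35, a_1 = -7/5, a_2 = 13/7, so
  g(x) = 13*x^2/7 - 7*x/5 + 32/35.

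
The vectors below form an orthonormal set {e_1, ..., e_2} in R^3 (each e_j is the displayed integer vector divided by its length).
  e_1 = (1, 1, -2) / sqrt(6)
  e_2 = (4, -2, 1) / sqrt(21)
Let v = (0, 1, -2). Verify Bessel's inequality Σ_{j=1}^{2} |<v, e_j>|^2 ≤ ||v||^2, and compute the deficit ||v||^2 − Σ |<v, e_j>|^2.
Σ |<v, e_j>|^2 = 69/14; ||v||^2 = 5; deficit = 1/14

Write each e_j = u_j / sqrt(<u_j, u_j>) where u_j is the displayed integer vector. Then <v, e_j> = <v, u_j> / sqrt(<u_j, u_j>), so |<v, e_j>|^2 = <v, u_j>^2 / <u_j, u_j>.
Coefficients: <v, e_1> = 5/sqrt(6), <v, e_2> = -4/sqrt(21).
Square and sum: Σ |<v, e_j>|^2 = 69/14.
Compute ||v||^2 = v·v = 5.
Deficit = 5 − 69/14 = 1/14 ≥ 0, confirming Bessel's inequality. (The deficit equals ||v − Σ <v,e_j> e_j||^2, the squared distance from v to span{e_j}.)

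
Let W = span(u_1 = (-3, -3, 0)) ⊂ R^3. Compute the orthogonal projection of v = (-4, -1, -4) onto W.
proj_W(v) = (-5/2, -5/2, 0)

Set up U = [u_1 | ... | u_1] ∈ R^(3×1). The projector onto W = col(U) is P = U (U^T U)^(-1) U^T.
Compute U^T U =
  [18],
and U^T v = (15).
Solve U^T U · c = U^T v for the coefficients: c = (5/6). The projection is proj_W(v) = U c.
Check: (v - proj_W(v)) · u_1 = 0  (should be 0).
Result: proj_W(v) = (-5/2, -5/2, 0).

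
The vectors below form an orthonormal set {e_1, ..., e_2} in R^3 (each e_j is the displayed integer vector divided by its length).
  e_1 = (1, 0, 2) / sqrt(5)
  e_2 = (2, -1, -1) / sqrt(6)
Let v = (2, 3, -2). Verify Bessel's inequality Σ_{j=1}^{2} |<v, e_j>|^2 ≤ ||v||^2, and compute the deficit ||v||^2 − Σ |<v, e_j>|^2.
Σ |<v, e_j>|^2 = 23/10; ||v||^2 = 17; deficit = 147/10

Write each e_j = u_j / sqrt(<u_j, u_j>) where u_j is the displayed integer vector. Then <v, e_j> = <v, u_j> / sqrt(<u_j, u_j>), so |<v, e_j>|^2 = <v, u_j>^2 / <u_j, u_j>.
Coefficients: <v, e_1> = -2/sqrt(5), <v, e_2> = 3/sqrt(6).
Square and sum: Σ |<v, e_j>|^2 = 23/10.
Compute ||v||^2 = v·v = 17.
Deficit = 17 − 23/10 = 147/10 ≥ 0, confirming Bessel's inequality. (The deficit equals ||v − Σ <v,e_j> e_j||^2, the squared distance from v to span{e_j}.)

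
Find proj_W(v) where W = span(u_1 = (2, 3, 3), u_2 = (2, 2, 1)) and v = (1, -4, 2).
proj_W(v) = (-40/29, -24/29, 12/29)

Set up U = [u_1 | ... | u_2] ∈ R^(3×2). The projector onto W = col(U) is P = U (U^T U)^(-1) U^T.
Compute U^T U =
  [22, 13]
  [13, 9],
and U^T v = (-4, -4).
Solve U^T U · c = U^T v for the coefficients: c = (16/29, -36/29). The projection is proj_W(v) = U c.
Check: (v - proj_W(v)) · u_1 = 0  (should be 0).
Check: (v - proj_W(v)) · u_2 = 0  (should be 0).
Result: proj_W(v) = (-40/29, -24/29, 12/29).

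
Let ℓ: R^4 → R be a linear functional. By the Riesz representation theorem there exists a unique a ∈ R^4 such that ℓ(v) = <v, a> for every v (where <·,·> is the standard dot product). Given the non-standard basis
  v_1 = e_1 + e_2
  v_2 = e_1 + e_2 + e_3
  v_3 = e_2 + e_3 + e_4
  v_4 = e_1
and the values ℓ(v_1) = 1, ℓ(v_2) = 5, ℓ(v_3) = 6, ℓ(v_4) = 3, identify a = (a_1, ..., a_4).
a = (3, -2, 4, 4)

Write a = (a_1, ..., a_4) in the standard basis. For each basis vector v_i, ℓ(v_i) = <v_i, a> is a linear equation in the a_j's. Collect the n equations into a matrix system V a = ℓ, where row i of V is v_i (expressed in the standard basis). Since V is invertible (lower-triangular with 1s on the diagonal, up to permutation), solve by back-substitution:
  V =
[[1, 1, 0, 0],
 [1, 1, 1, 0],
 [0, 1, 1, 1],
 [1, 0, 0, 0]]
  V a = (1, 5, 6, 3)
Solving gives a = (3, -2, 4, 4).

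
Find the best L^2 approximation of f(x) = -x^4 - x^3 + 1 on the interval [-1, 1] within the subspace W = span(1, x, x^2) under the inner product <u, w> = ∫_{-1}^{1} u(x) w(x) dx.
g(x) = -6*x^2/7 - 3*x/5 + 38/35

The best approximation g ∈ W is the orthogonal projection of f onto W. Writing g = a_0 + a_1 x + a_2 x^2, the coefficients solve the normal equations G · a = b where
  G_{ij} = <φ_i, φ_j> and b_i = <f, φ_i>, with φ_0 = 1, φ_1 = x, φ_2 = x^2.
G =
  [2, 0, 2/3]
  [0, 2/3, 0]
  [2/3, 0, 2/5],
b = (8/5, -2/5, 8/21).
Solving gives a_0 = 38/35, a_1 = -3/5, a_2 = -6/7, so
  g(x) = -6*x^2/7 - 3*x/5 + 38/35.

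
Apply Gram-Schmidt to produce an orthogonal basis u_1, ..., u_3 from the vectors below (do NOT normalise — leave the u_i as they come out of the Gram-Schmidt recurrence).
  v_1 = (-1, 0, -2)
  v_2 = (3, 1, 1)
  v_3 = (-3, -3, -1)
Orthogonal basis:
  u_1 = (-1, 0, -2)
  u_2 = (2, 1, -1)
  u_3 = (2/3, -5/3, -1/3)

Apply the Gram-Schmidt recurrence
  u_1 = v_1
  u_i = v_i − Σ_{j<i} ((v_i · u_j) / (u_j · u_j)) · u_j.

Step by step this gives:
  u_1 = (-1, 0, -2)
  u_2 = (2, 1, -1)
  u_3 = (2/3, -5/3, -1/3)

Orthogonality check:
  u_2 · u_1 = 0 (should be 0)
  u_3 · u_1 = 0 (should be 0)
  u_3 · u_2 = 0 (should be 0)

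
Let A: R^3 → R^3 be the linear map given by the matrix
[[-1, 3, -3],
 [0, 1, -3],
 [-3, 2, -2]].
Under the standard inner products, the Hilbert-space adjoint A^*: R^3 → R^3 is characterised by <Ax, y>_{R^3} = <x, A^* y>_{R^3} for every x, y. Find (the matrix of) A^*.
A^* = A^T =
[[-1, 0, -3],
 [3, 1, 2],
 [-3, -3, -2]]

For real matrices with standard dot products, the defining identity <Ax, y> = <x, A^* y> gives (Ax)^T y = x^T (A^*) y, i.e. x^T A^T y = x^T (A^*) y. Since this holds for all x, y, we must have A^* = A^T. Therefore
A^* =
[[-1, 0, -3],
 [3, 1, 2],
 [-3, -3, -2]].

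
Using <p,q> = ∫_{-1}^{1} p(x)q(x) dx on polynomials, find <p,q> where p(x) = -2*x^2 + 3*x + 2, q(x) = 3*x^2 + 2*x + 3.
<p,q> = 68/5

Expand the product: p(x)·q(x) = -6*x^4 + 5*x^3 + 6*x^2 + 13*x + 6.
∫_{-1}^{1} of each monomial x^k gives [2/(k+1) if k even, 0 if k odd]. Integrating term-by-term (or equivalently evaluating the antiderivative F(x) = -6*x^5/5 + 5*x^4/4 + 2*x^3 + 13*x^2/2 + 6*x at the endpoints):
  F(1) − F(−1) = 291/20 − (19/20) = 68/5.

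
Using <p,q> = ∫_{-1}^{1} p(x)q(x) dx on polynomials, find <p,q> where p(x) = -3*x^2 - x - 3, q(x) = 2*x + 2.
<p,q> = -52/3

Expand the product: p(x)·q(x) = -6*x^3 - 8*x^2 - 8*x - 6.
∫_{-1}^{1} of each monomial x^k gives [2/(k+1) if k even, 0 if k odd]. Integrating term-by-term (or equivalently evaluating the antiderivative F(x) = -3*x^4/2 - 8*x^3/3 - 4*x^2 - 6*x at the endpoints):
  F(1) − F(−1) = -85/6 − (19/6) = -52/3.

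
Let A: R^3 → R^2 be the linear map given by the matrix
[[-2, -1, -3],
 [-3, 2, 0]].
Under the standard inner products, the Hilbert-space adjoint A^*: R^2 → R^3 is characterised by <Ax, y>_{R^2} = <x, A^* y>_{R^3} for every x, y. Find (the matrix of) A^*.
A^* = A^T =
[[-2, -3],
 [-1, 2],
 [-3, 0]]

For real matrices with standard dot products, the defining identity <Ax, y> = <x, A^* y> gives (Ax)^T y = x^T (A^*) y, i.e. x^T A^T y = x^T (A^*) y. Since this holds for all x, y, we must have A^* = A^T. Therefore
A^* =
[[-2, -3],
 [-1, 2],
 [-3, 0]].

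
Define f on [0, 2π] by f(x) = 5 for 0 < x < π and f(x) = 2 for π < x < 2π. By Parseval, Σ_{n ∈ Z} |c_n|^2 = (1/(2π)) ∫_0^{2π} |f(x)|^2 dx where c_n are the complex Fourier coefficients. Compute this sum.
Σ |c_n|^2 = 29/2

Parseval equates the L^2 energy of f (normalised by 1/(2π)) with the ℓ^2 sum of its Fourier coefficients: (1/(2π)) ∫_0^{2π} |f|^2 = Σ |c_n|^2.
Compute the left side: (1/(2π)) [∫_0^π 5^2 dx + ∫_π^{2π} 2^2 dx] = (1/(2π)) · (25π + 4π) = (25 + 4)/2 = 29/2.
So Σ_{n ∈ Z} |c_n|^2 = 29/2.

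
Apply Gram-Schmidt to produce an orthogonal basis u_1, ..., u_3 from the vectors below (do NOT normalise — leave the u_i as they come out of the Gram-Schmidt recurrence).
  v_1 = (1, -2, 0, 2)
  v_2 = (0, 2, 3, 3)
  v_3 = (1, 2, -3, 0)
Orthogonal basis:
  u_1 = (1, -2, 0, 2)
  u_2 = (-2/9, 22/9, 3, 23/9)
  u_3 = (125/97, 177/97, -465/194, 229/194)

Apply the Gram-Schmidt recurrence
  u_1 = v_1
  u_i = v_i − Σ_{j<i} ((v_i · u_j) / (u_j · u_j)) · u_j.

Step by step this gives:
  u_1 = (1, -2, 0, 2)
  u_2 = (-2/9, 22/9, 3, 23/9)
  u_3 = (125/97, 177/97, -465/194, 229/194)

Orthogonality check:
  u_2 · u_1 = 0 (should be 0)
  u_3 · u_1 = 0 (should be 0)
  u_3 · u_2 = 0 (should be 0)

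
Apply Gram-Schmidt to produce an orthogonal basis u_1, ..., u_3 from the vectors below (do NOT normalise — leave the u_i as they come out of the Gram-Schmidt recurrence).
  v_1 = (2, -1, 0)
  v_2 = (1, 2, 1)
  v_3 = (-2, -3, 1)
Orthogonal basis:
  u_1 = (2, -1, 0)
  u_2 = (1, 2, 1)
  u_3 = (-13/30, -13/15, 13/6)

Apply the Gram-Schmidt recurrence
  u_1 = v_1
  u_i = v_i − Σ_{j<i} ((v_i · u_j) / (u_j · u_j)) · u_j.

Step by step this gives:
  u_1 = (2, -1, 0)
  u_2 = (1, 2, 1)
  u_3 = (-13/30, -13/15, 13/6)

Orthogonality check:
  u_2 · u_1 = 0 (should be 0)
  u_3 · u_1 = 0 (should be 0)
  u_3 · u_2 = 0 (should be 0)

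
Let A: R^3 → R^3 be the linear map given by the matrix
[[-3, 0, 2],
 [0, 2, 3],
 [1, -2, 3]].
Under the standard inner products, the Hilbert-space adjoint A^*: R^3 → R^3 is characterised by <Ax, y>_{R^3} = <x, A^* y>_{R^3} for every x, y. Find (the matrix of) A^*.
A^* = A^T =
[[-3, 0, 1],
 [0, 2, -2],
 [2, 3, 3]]

For real matrices with standard dot products, the defining identity <Ax, y> = <x, A^* y> gives (Ax)^T y = x^T (A^*) y, i.e. x^T A^T y = x^T (A^*) y. Since this holds for all x, y, we must have A^* = A^T. Therefore
A^* =
[[-3, 0, 1],
 [0, 2, -2],
 [2, 3, 3]].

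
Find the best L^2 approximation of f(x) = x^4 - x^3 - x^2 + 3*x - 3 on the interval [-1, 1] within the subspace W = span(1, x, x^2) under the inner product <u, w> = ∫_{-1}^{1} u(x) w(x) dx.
g(x) = -x^2/7 + 12*x/5 - 108/35

The best approximation g ∈ W is the orthogonal projection of f onto W. Writing g = a_0 + a_1 x + a_2 x^2, the coefficients solve the normal equations G · a = b where
  G_{ij} = <φ_i, φ_j> and b_i = <f, φ_i>, with φ_0 = 1, φ_1 = x, φ_2 = x^2.
G =
  [2, 0, 2/3]
  [0, 2/3, 0]
  [2/3, 0, 2/5],
b = (-94/15, 8/5, -74/35).
Solving gives a_0 = -108/35, a_1 = 12/5, a_2 = -1/7, so
  g(x) = -x^2/7 + 12*x/5 - 108/35.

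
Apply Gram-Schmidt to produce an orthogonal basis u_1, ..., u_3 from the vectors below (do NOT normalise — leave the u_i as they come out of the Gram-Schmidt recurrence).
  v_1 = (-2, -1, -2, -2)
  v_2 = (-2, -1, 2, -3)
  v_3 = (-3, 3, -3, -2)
Orthogonal basis:
  u_1 = (-2, -1, -2, -2)
  u_2 = (-12/13, -6/13, 40/13, -25/13)
  u_3 = (-233/185, 716/185, -5/37, -20/37)

Apply the Gram-Schmidt recurrence
  u_1 = v_1
  u_i = v_i − Σ_{j<i} ((v_i · u_j) / (u_j · u_j)) · u_j.

Step by step this gives:
  u_1 = (-2, -1, -2, -2)
  u_2 = (-12/13, -6/13, 40/13, -25/13)
  u_3 = (-233/185, 716/185, -5/37, -20/37)

Orthogonality check:
  u_2 · u_1 = 0 (should be 0)
  u_3 · u_1 = 0 (should be 0)
  u_3 · u_2 = 0 (should be 0)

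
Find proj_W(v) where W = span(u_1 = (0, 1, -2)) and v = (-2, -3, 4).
proj_W(v) = (0, -11/5, 22/5)

Set up U = [u_1 | ... | u_1] ∈ R^(3×1). The projector onto W = col(U) is P = U (U^T U)^(-1) U^T.
Compute U^T U =
  [5],
and U^T v = (-11).
Solve U^T U · c = U^T v for the coefficients: c = (-11/5). The projection is proj_W(v) = U c.
Check: (v - proj_W(v)) · u_1 = 0  (should be 0).
Result: proj_W(v) = (0, -11/5, 22/5).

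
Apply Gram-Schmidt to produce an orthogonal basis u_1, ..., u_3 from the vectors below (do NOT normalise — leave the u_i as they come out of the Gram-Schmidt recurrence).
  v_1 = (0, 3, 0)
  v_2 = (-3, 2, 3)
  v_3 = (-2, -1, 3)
Orthogonal basis:
  u_1 = (0, 3, 0)
  u_2 = (-3, 0, 3)
  u_3 = (1/2, 0, 1/2)

Apply the Gram-Schmidt recurrence
  u_1 = v_1
  u_i = v_i − Σ_{j<i} ((v_i · u_j) / (u_j · u_j)) · u_j.

Step by step this gives:
  u_1 = (0, 3, 0)
  u_2 = (-3, 0, 3)
  u_3 = (1/2, 0, 1/2)

Orthogonality check:
  u_2 · u_1 = 0 (should be 0)
  u_3 · u_1 = 0 (should be 0)
  u_3 · u_2 = 0 (should be 0)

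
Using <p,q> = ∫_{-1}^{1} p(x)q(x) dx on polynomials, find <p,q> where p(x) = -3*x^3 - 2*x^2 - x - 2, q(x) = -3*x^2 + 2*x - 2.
<p,q> = 40/3

Expand the product: p(x)·q(x) = 9*x^5 + 5*x^3 + 8*x^2 - 2*x + 4.
∫_{-1}^{1} of each monomial x^k gives [2/(k+1) if k even, 0 if k odd]. Integrating term-by-term (or equivalently evaluating the antiderivative F(x) = 3*x^6/2 + 5*x^4/4 + 8*x^3/3 - x^2 + 4*x at the endpoints):
  F(1) − F(−1) = 101/12 − (-59/12) = 40/3.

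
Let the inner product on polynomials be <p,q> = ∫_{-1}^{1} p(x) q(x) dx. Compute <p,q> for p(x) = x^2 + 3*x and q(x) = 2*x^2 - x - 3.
<p,q> = -16/5

Expand the product: p(x)·q(x) = 2*x^4 + 5*x^3 - 6*x^2 - 9*x.
∫_{-1}^{1} of each monomial x^k gives [2/(k+1) if k even, 0 if k odd]. Integrating term-by-term (or equivalently evaluating the antiderivative F(x) = 2*x^5/5 + 5*x^4/4 - 2*x^3 - 9*x^2/2 at the endpoints):
  F(1) − F(−1) = -97/20 − (-33/20) = -16/5.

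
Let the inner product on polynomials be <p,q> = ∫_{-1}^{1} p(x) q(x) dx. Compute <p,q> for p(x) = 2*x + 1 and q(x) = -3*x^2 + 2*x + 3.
<p,q> = 20/3

Expand the product: p(x)·q(x) = -6*x^3 + x^2 + 8*x + 3.
∫_{-1}^{1} of each monomial x^k gives [2/(k+1) if k even, 0 if k odd]. Integrating term-by-term (or equivalently evaluating the antiderivative F(x) = -3*x^4/2 + x^3/3 + 4*x^2 + 3*x at the endpoints):
  F(1) − F(−1) = 35/6 − (-5/6) = 20/3.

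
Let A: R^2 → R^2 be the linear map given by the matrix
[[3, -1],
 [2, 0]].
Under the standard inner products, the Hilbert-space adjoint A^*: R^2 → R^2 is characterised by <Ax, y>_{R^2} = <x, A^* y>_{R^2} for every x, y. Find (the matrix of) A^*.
A^* = A^T =
[[3, 2],
 [-1, 0]]

For real matrices with standard dot products, the defining identity <Ax, y> = <x, A^* y> gives (Ax)^T y = x^T (A^*) y, i.e. x^T A^T y = x^T (A^*) y. Since this holds for all x, y, we must have A^* = A^T. Therefore
A^* =
[[3, 2],
 [-1, 0]].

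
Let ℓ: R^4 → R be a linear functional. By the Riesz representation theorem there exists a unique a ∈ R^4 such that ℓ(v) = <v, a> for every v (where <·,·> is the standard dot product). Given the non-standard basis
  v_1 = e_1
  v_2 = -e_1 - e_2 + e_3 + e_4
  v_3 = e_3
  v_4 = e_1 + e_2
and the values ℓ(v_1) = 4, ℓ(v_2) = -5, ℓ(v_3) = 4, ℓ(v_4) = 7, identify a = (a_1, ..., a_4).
a = (4, 3, 4, -2)

Write a = (a_1, ..., a_4) in the standard basis. For each basis vector v_i, ℓ(v_i) = <v_i, a> is a linear equation in the a_j's. Collect the n equations into a matrix system V a = ℓ, where row i of V is v_i (expressed in the standard basis). Since V is invertible (lower-triangular with 1s on the diagonal, up to permutation), solve by back-substitution:
  V =
[[1, 0, 0, 0],
 [-1, -1, 1, 1],
 [0, 0, 1, 0],
 [1, 1, 0, 0]]
  V a = (4, -5, 4, 7)
Solving gives a = (4, 3, 4, -2).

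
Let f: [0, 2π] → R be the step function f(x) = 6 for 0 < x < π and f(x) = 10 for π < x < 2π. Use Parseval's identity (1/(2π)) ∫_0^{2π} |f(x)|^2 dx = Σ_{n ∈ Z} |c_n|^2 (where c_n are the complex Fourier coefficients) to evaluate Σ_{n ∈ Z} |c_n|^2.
Σ |c_n|^2 = 68

Parseval equates the L^2 energy of f (normalised by 1/(2π)) with the ℓ^2 sum of its Fourier coefficients: (1/(2π)) ∫_0^{2π} |f|^2 = Σ |c_n|^2.
Compute the left side: (1/(2π)) [∫_0^π 6^2 dx + ∫_π^{2π} 10^2 dx] = (1/(2π)) · (36π + 100π) = (36 + 100)/2 = 68.
So Σ_{n ∈ Z} |c_n|^2 = 68.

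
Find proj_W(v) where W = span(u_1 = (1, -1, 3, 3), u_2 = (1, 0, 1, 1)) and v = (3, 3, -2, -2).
proj_W(v) = (35/11, 29/11, -23/11, -23/11)

Set up U = [u_1 | ... | u_2] ∈ R^(4×2). The projector onto W = col(U) is P = U (U^T U)^(-1) U^T.
Compute U^T U =
  [20, 7]
  [7, 3],
and U^T v = (-12, -1).
Solve U^T U · c = U^T v for the coefficients: c = (-29/11, 64/11). The projection is proj_W(v) = U c.
Check: (v - proj_W(v)) · u_1 = 0  (should be 0).
Check: (v - proj_W(v)) · u_2 = 0  (should be 0).
Result: proj_W(v) = (35/11, 29/11, -23/11, -23/11).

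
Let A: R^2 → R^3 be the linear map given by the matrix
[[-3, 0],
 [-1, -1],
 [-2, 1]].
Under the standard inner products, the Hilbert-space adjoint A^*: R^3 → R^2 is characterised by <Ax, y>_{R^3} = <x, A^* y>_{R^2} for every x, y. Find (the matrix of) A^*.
A^* = A^T =
[[-3, -1, -2],
 [0, -1, 1]]

For real matrices with standard dot products, the defining identity <Ax, y> = <x, A^* y> gives (Ax)^T y = x^T (A^*) y, i.e. x^T A^T y = x^T (A^*) y. Since this holds for all x, y, we must have A^* = A^T. Therefore
A^* =
[[-3, -1, -2],
 [0, -1, 1]].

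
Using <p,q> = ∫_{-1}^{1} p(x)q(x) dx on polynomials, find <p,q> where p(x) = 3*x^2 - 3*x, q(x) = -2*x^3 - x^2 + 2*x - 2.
<p,q> = -34/5

Expand the product: p(x)·q(x) = -6*x^5 + 3*x^4 + 9*x^3 - 12*x^2 + 6*x.
∫_{-1}^{1} of each monomial x^k gives [2/(k+1) if k even, 0 if k odd]. Integrating term-by-term (or equivalently evaluating the antiderivative F(x) = -x^6 + 3*x^5/5 + 9*x^4/4 - 4*x^3 + 3*x^2 at the endpoints):
  F(1) − F(−1) = 17/20 − (153/20) = -34/5.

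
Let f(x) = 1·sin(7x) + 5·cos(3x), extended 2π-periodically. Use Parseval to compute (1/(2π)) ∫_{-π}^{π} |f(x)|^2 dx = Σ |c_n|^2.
Σ |c_n|^2 = 13

Expand |f|^2 and use orthogonality of {sin(nx), cos(mx)} on [-π, π]:
  ∫_{-π}^{π} sin(nx)^2 dx = π, ∫ cos(mx)^2 dx = π, and cross terms integrate to 0.
So ∫_{-π}^{π} f(x)^2 dx = 1^2 · π + 5^2 · π = (1 + 25)π.
Divide by 2π: (1 + 25)/2 = 13.
By Parseval, this equals Σ |c_n|^2.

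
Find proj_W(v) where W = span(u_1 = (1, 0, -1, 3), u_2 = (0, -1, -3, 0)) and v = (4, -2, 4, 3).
proj_W(v) = (120/101, 137/101, 291/101, 360/101)

Set up U = [u_1 | ... | u_2] ∈ R^(4×2). The projector onto W = col(U) is P = U (U^T U)^(-1) U^T.
Compute U^T U =
  [11, 3]
  [3, 10],
and U^T v = (9, -10).
Solve U^T U · c = U^T v for the coefficients: c = (120/101, -137/101). The projection is proj_W(v) = U c.
Check: (v - proj_W(v)) · u_1 = 0  (should be 0).
Check: (v - proj_W(v)) · u_2 = 0  (should be 0).
Result: proj_W(v) = (120/101, 137/101, 291/101, 360/101).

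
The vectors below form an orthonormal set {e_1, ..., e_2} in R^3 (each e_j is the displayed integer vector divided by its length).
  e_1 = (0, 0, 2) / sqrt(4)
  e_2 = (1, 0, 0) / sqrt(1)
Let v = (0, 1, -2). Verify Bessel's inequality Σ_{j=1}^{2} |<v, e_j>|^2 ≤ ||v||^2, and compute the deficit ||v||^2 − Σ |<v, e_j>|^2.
Σ |<v, e_j>|^2 = 4; ||v||^2 = 5; deficit = 1

Write each e_j = u_j / sqrt(<u_j, u_j>) where u_j is the displayed integer vector. Then <v, e_j> = <v, u_j> / sqrt(<u_j, u_j>), so |<v, e_j>|^2 = <v, u_j>^2 / <u_j, u_j>.
Coefficients: <v, e_1> = -4/sqrt(4), <v, e_2> = 0/sqrt(1).
Square and sum: Σ |<v, e_j>|^2 = 4.
Compute ||v||^2 = v·v = 5.
Deficit = 5 − 4 = 1 ≥ 0, confirming Bessel's inequality. (The deficit equals ||v − Σ <v,e_j> e_j||^2, the squared distance from v to span{e_j}.)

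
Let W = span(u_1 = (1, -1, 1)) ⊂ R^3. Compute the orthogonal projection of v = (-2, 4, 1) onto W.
proj_W(v) = (-5/3, 5/3, -5/3)

Set up U = [u_1 | ... | u_1] ∈ R^(3×1). The projector onto W = col(U) is P = U (U^T U)^(-1) U^T.
Compute U^T U =
  [3],
and U^T v = (-5).
Solve U^T U · c = U^T v for the coefficients: c = (-5/3). The projection is proj_W(v) = U c.
Check: (v - proj_W(v)) · u_1 = 0  (should be 0).
Result: proj_W(v) = (-5/3, 5/3, -5/3).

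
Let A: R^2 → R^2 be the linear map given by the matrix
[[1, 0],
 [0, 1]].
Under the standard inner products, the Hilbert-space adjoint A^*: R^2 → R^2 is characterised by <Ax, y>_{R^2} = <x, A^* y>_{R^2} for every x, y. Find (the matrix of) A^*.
A^* = A^T =
[[1, 0],
 [0, 1]]

For real matrices with standard dot products, the defining identity <Ax, y> = <x, A^* y> gives (Ax)^T y = x^T (A^*) y, i.e. x^T A^T y = x^T (A^*) y. Since this holds for all x, y, we must have A^* = A^T. Therefore
A^* =
[[1, 0],
 [0, 1]].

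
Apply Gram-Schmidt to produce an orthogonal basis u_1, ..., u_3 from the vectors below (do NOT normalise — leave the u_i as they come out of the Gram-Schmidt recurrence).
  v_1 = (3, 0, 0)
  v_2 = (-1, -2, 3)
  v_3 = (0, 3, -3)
Orthogonal basis:
  u_1 = (3, 0, 0)
  u_2 = (0, -2, 3)
  u_3 = (0, 9/13, 6/13)

Apply the Gram-Schmidt recurrence
  u_1 = v_1
  u_i = v_i − Σ_{j<i} ((v_i · u_j) / (u_j · u_j)) · u_j.

Step by step this gives:
  u_1 = (3, 0, 0)
  u_2 = (0, -2, 3)
  u_3 = (0, 9/13, 6/13)

Orthogonality check:
  u_2 · u_1 = 0 (should be 0)
  u_3 · u_1 = 0 (should be 0)
  u_3 · u_2 = 0 (should be 0)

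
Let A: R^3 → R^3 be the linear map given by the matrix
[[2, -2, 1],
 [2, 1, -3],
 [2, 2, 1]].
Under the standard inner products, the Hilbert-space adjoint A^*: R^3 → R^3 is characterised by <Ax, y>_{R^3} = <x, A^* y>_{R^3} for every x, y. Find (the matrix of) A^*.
A^* = A^T =
[[2, 2, 2],
 [-2, 1, 2],
 [1, -3, 1]]

For real matrices with standard dot products, the defining identity <Ax, y> = <x, A^* y> gives (Ax)^T y = x^T (A^*) y, i.e. x^T A^T y = x^T (A^*) y. Since this holds for all x, y, we must have A^* = A^T. Therefore
A^* =
[[2, 2, 2],
 [-2, 1, 2],
 [1, -3, 1]].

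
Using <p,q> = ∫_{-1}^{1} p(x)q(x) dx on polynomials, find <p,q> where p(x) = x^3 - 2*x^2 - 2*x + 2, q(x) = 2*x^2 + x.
<p,q> = 2/15

Expand the product: p(x)·q(x) = 2*x^5 - 3*x^4 - 6*x^3 + 2*x^2 + 2*x.
∫_{-1}^{1} of each monomial x^k gives [2/(k+1) if k even, 0 if k odd]. Integrating term-by-term (or equivalently evaluating the antiderivative F(x) = x^6/3 - 3*x^5/5 - 3*x^4/2 + 2*x^3/3 + x^2 at the endpoints):
  F(1) − F(−1) = -1/10 − (-7/30) = 2/15.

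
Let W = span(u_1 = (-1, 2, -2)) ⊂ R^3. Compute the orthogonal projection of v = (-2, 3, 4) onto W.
proj_W(v) = (0, 0, 0)

Set up U = [u_1 | ... | u_1] ∈ R^(3×1). The projector onto W = col(U) is P = U (U^T U)^(-1) U^T.
Compute U^T U =
  [9],
and U^T v = (0).
Solve U^T U · c = U^T v for the coefficients: c = (0). The projection is proj_W(v) = U c.
Check: (v - proj_W(v)) · u_1 = 0  (should be 0).
Result: proj_W(v) = (0, 0, 0).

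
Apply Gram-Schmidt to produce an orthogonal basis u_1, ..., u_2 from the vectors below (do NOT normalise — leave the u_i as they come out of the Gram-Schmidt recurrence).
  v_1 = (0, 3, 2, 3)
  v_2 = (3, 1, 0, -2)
Orthogonal basis:
  u_1 = (0, 3, 2, 3)
  u_2 = (3, 31/22, 3/11, -35/22)

Apply the Gram-Schmidt recurrence
  u_1 = v_1
  u_i = v_i − Σ_{j<i} ((v_i · u_j) / (u_j · u_j)) · u_j.

Step by step this gives:
  u_1 = (0, 3, 2, 3)
  u_2 = (3, 31/22, 3/11, -35/22)

Orthogonality check:
  u_2 · u_1 = 0 (should be 0)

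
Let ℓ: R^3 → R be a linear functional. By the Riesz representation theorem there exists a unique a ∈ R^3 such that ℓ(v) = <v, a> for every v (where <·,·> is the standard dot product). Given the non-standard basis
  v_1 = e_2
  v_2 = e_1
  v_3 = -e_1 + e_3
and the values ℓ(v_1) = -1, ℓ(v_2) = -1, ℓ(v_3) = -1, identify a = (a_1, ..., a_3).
a = (-1, -1, -2)

Write a = (a_1, ..., a_3) in the standard basis. For each basis vector v_i, ℓ(v_i) = <v_i, a> is a linear equation in the a_j's. Collect the n equations into a matrix system V a = ℓ, where row i of V is v_i (expressed in the standard basis). Since V is invertible (lower-triangular with 1s on the diagonal, up to permutation), solve by back-substitution:
  V =
[[0, 1, 0],
 [1, 0, 0],
 [-1, 0, 1]]
  V a = (-1, -1, -1)
Solving gives a = (-1, -1, -2).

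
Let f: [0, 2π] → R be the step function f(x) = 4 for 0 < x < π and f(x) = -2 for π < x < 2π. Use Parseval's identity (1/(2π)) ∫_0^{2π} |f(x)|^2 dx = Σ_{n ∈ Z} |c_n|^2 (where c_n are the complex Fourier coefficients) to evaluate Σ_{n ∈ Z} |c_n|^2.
Σ |c_n|^2 = 10

Parseval equates the L^2 energy of f (normalised by 1/(2π)) with the ℓ^2 sum of its Fourier coefficients: (1/(2π)) ∫_0^{2π} |f|^2 = Σ |c_n|^2.
Compute the left side: (1/(2π)) [∫_0^π 4^2 dx + ∫_π^{2π} (-2)^2 dx] = (1/(2π)) · (16π + 4π) = (16 + 4)/2 = 10.
So Σ_{n ∈ Z} |c_n|^2 = 10.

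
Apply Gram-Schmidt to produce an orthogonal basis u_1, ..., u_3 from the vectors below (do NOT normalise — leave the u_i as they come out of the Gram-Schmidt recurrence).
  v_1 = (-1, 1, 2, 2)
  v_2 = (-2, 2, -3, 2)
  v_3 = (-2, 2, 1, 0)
Orthogonal basis:
  u_1 = (-1, 1, 2, 2)
  u_2 = (-9/5, 9/5, -17/5, 8/5)
  u_3 = (-110/103, 110/103, 44/103, -154/103)

Apply the Gram-Schmidt recurrence
  u_1 = v_1
  u_i = v_i − Σ_{j<i} ((v_i · u_j) / (u_j · u_j)) · u_j.

Step by step this gives:
  u_1 = (-1, 1, 2, 2)
  u_2 = (-9/5, 9/5, -17/5, 8/5)
  u_3 = (-110/103, 110/103, 44/103, -154/103)

Orthogonality check:
  u_2 · u_1 = 0 (should be 0)
  u_3 · u_1 = 0 (should be 0)
  u_3 · u_2 = 0 (should be 0)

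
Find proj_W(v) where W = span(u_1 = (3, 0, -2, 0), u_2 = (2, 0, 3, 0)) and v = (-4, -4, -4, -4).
proj_W(v) = (-4, 0, -4, 0)

Set up U = [u_1 | ... | u_2] ∈ R^(4×2). The projector onto W = col(U) is P = U (U^T U)^(-1) U^T.
Compute U^T U =
  [13, 0]
  [0, 13],
and U^T v = (-4, -20).
Solve U^T U · c = U^T v for the coefficients: c = (-4/13, -20/13). The projection is proj_W(v) = U c.
Check: (v - proj_W(v)) · u_1 = 0  (should be 0).
Check: (v - proj_W(v)) · u_2 = 0  (should be 0).
Result: proj_W(v) = (-4, 0, -4, 0).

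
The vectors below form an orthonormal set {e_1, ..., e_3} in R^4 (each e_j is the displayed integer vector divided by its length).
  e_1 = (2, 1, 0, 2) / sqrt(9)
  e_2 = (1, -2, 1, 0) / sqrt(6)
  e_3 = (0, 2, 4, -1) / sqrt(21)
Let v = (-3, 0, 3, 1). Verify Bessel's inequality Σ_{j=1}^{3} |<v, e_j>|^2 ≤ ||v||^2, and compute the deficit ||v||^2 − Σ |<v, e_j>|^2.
Σ |<v, e_j>|^2 = 475/63; ||v||^2 = 19; deficit = 722/63

Write each e_j = u_j / sqrt(<u_j, u_j>) where u_j is the displayed integer vector. Then <v, e_j> = <v, u_j> / sqrt(<u_j, u_j>), so |<v, e_j>|^2 = <v, u_j>^2 / <u_j, u_j>.
Coefficients: <v, e_1> = -4/sqrt(9), <v, e_2> = 0/sqrt(6), <v, e_3> = 11/sqrt(21).
Square and sum: Σ |<v, e_j>|^2 = 475/63.
Compute ||v||^2 = v·v = 19.
Deficit = 19 − 475/63 = 722/63 ≥ 0, confirming Bessel's inequality. (The deficit equals ||v − Σ <v,e_j> e_j||^2, the squared distance from v to span{e_j}.)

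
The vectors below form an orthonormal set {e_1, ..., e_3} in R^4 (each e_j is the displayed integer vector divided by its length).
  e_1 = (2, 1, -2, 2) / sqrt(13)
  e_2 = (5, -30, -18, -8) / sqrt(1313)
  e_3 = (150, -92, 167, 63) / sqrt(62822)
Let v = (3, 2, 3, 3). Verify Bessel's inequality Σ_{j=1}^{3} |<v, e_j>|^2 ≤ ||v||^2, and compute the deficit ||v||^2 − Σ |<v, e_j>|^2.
Σ |<v, e_j>|^2 = 9639/311; ||v||^2 = 31; deficit = 2/311

Write each e_j = u_j / sqrt(<u_j, u_j>) where u_j is the displayed integer vector. Then <v, e_j> = <v, u_j> / sqrt(<u_j, u_j>), so |<v, e_j>|^2 = <v, u_j>^2 / <u_j, u_j>.
Coefficients: <v, e_1> = 8/sqrt(13), <v, e_2> = -123/sqrt(1313), <v, e_3> = 956/sqrt(62822).
Square and sum: Σ |<v, e_j>|^2 = 9639/311.
Compute ||v||^2 = v·v = 31.
Deficit = 31 − 9639/311 = 2/311 ≥ 0, confirming Bessel's inequality. (The deficit equals ||v − Σ <v,e_j> e_j||^2, the squared distance from v to span{e_j}.)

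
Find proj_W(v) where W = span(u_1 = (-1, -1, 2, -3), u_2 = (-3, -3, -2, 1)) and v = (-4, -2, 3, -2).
proj_W(v) = (-116/43, -116/43, 64/43, -138/43)

Set up U = [u_1 | ... | u_2] ∈ R^(4×2). The projector onto W = col(U) is P = U (U^T U)^(-1) U^T.
Compute U^T U =
  [15, -1]
  [-1, 23],
and U^T v = (18, 10).
Solve U^T U · c = U^T v for the coefficients: c = (53/43, 21/43). The projection is proj_W(v) = U c.
Check: (v - proj_W(v)) · u_1 = 0  (should be 0).
Check: (v - proj_W(v)) · u_2 = 0  (should be 0).
Result: proj_W(v) = (-116/43, -116/43, 64/43, -138/43).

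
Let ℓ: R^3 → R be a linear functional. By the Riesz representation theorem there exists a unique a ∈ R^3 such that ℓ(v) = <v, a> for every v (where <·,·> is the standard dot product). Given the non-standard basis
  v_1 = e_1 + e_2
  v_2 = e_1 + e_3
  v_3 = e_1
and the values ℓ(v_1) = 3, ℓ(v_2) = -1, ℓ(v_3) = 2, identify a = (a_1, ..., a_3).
a = (2, 1, -3)

Write a = (a_1, ..., a_3) in the standard basis. For each basis vector v_i, ℓ(v_i) = <v_i, a> is a linear equation in the a_j's. Collect the n equations into a matrix system V a = ℓ, where row i of V is v_i (expressed in the standard basis). Since V is invertible (lower-triangular with 1s on the diagonal, up to permutation), solve by back-substitution:
  V =
[[1, 1, 0],
 [1, 0, 1],
 [1, 0, 0]]
  V a = (3, -1, 2)
Solving gives a = (2, 1, -3).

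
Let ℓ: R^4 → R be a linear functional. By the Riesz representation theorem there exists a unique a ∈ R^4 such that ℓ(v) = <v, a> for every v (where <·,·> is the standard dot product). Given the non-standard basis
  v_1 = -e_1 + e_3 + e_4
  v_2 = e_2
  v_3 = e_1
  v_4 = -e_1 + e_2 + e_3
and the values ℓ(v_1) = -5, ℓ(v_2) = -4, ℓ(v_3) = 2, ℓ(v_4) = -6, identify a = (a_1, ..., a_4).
a = (2, -4, 0, -3)

Write a = (a_1, ..., a_4) in the standard basis. For each basis vector v_i, ℓ(v_i) = <v_i, a> is a linear equation in the a_j's. Collect the n equations into a matrix system V a = ℓ, where row i of V is v_i (expressed in the standard basis). Since V is invertible (lower-triangular with 1s on the diagonal, up to permutation), solve by back-substitution:
  V =
[[-1, 0, 1, 1],
 [0, 1, 0, 0],
 [1, 0, 0, 0],
 [-1, 1, 1, 0]]
  V a = (-5, -4, 2, -6)
Solving gives a = (2, -4, 0, -3).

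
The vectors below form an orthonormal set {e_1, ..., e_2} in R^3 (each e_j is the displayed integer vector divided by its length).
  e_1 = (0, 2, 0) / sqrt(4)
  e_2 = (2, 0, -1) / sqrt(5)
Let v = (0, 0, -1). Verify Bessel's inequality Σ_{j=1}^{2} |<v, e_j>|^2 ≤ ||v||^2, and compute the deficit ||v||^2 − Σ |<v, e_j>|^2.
Σ |<v, e_j>|^2 = 1/5; ||v||^2 = 1; deficit = 4/5

Write each e_j = u_j / sqrt(<u_j, u_j>) where u_j is the displayed integer vector. Then <v, e_j> = <v, u_j> / sqrt(<u_j, u_j>), so |<v, e_j>|^2 = <v, u_j>^2 / <u_j, u_j>.
Coefficients: <v, e_1> = 0/sqrt(4), <v, e_2> = 1/sqrt(5).
Square and sum: Σ |<v, e_j>|^2 = 1/5.
Compute ||v||^2 = v·v = 1.
Deficit = 1 − 1/5 = 4/5 ≥ 0, confirming Bessel's inequality. (The deficit equals ||v − Σ <v,e_j> e_j||^2, the squared distance from v to span{e_j}.)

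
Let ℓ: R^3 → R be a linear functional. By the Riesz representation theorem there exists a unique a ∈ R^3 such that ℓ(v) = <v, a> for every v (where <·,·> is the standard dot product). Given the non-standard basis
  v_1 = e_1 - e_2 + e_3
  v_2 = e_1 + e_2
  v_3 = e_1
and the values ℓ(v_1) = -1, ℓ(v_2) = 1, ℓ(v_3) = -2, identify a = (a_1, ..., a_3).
a = (-2, 3, 4)

Write a = (a_1, ..., a_3) in the standard basis. For each basis vector v_i, ℓ(v_i) = <v_i, a> is a linear equation in the a_j's. Collect the n equations into a matrix system V a = ℓ, where row i of V is v_i (expressed in the standard basis). Since V is invertible (lower-triangular with 1s on the diagonal, up to permutation), solve by back-substitution:
  V =
[[1, -1, 1],
 [1, 1, 0],
 [1, 0, 0]]
  V a = (-1, 1, -2)
Solving gives a = (-2, 3, 4).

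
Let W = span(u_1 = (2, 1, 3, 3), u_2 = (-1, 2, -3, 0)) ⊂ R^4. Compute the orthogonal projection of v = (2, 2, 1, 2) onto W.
proj_W(v) = (290/241, 425/241, 267/241, 603/241)

Set up U = [u_1 | ... | u_2] ∈ R^(4×2). The projector onto W = col(U) is P = U (U^T U)^(-1) U^T.
Compute U^T U =
  [23, -9]
  [-9, 14],
and U^T v = (15, -1).
Solve U^T U · c = U^T v for the coefficients: c = (201/241, 112/241). The projection is proj_W(v) = U c.
Check: (v - proj_W(v)) · u_1 = 0  (should be 0).
Check: (v - proj_W(v)) · u_2 = 0  (should be 0).
Result: proj_W(v) = (290/241, 425/241, 267/241, 603/241).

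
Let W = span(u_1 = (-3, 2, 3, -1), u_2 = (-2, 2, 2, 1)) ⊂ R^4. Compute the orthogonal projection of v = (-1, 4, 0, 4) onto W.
proj_W(v) = (-77/74, 98/37, 77/74, 168/37)

Set up U = [u_1 | ... | u_2] ∈ R^(4×2). The projector onto W = col(U) is P = U (U^T U)^(-1) U^T.
Compute U^T U =
  [23, 15]
  [15, 13],
and U^T v = (7, 14).
Solve U^T U · c = U^T v for the coefficients: c = (-119/74, 217/74). The projection is proj_W(v) = U c.
Check: (v - proj_W(v)) · u_1 = 0  (should be 0).
Check: (v - proj_W(v)) · u_2 = 0  (should be 0).
Result: proj_W(v) = (-77/74, 98/37, 77/74, 168/37).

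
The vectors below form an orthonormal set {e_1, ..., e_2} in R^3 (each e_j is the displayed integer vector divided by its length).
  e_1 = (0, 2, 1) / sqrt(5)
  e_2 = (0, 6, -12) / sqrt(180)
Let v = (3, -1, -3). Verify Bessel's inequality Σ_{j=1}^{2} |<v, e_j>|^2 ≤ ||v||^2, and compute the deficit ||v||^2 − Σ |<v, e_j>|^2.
Σ |<v, e_j>|^2 = 10; ||v||^2 = 19; deficit = 9

Write each e_j = u_j / sqrt(<u_j, u_j>) where u_j is the displayed integer vector. Then <v, e_j> = <v, u_j> / sqrt(<u_j, u_j>), so |<v, e_j>|^2 = <v, u_j>^2 / <u_j, u_j>.
Coefficients: <v, e_1> = -5/sqrt(5), <v, e_2> = 30/sqrt(180).
Square and sum: Σ |<v, e_j>|^2 = 10.
Compute ||v||^2 = v·v = 19.
Deficit = 19 − 10 = 9 ≥ 0, confirming Bessel's inequality. (The deficit equals ||v − Σ <v,e_j> e_j||^2, the squared distance from v to span{e_j}.)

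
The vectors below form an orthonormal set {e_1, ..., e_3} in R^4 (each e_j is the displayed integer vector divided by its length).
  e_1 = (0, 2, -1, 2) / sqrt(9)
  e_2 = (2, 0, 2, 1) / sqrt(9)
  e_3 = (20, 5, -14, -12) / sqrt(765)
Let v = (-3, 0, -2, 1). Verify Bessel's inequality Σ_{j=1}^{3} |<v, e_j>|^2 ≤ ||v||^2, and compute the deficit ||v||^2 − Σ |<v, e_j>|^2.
Σ |<v, e_j>|^2 = 10181/765; ||v||^2 = 14; deficit = 529/765

Write each e_j = u_j / sqrt(<u_j, u_j>) where u_j is the displayed integer vector. Then <v, e_j> = <v, u_j> / sqrt(<u_j, u_j>), so |<v, e_j>|^2 = <v, u_j>^2 / <u_j, u_j>.
Coefficients: <v, e_1> = 4/sqrt(9), <v, e_2> = -9/sqrt(9), <v, e_3> = -44/sqrt(765).
Square and sum: Σ |<v, e_j>|^2 = 10181/765.
Compute ||v||^2 = v·v = 14.
Deficit = 14 − 10181/765 = 529/765 ≥ 0, confirming Bessel's inequality. (The deficit equals ||v − Σ <v,e_j> e_j||^2, the squared distance from v to span{e_j}.)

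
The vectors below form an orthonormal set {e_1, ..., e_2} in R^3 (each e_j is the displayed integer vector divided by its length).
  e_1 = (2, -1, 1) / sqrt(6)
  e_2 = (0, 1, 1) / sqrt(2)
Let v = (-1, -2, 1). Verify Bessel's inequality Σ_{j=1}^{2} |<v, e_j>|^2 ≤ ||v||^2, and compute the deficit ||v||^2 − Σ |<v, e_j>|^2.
Σ |<v, e_j>|^2 = 2/3; ||v||^2 = 6; deficit = 16/3

Write each e_j = u_j / sqrt(<u_j, u_j>) where u_j is the displayed integer vector. Then <v, e_j> = <v, u_j> / sqrt(<u_j, u_j>), so |<v, e_j>|^2 = <v, u_j>^2 / <u_j, u_j>.
Coefficients: <v, e_1> = 1/sqrt(6), <v, e_2> = -1/sqrt(2).
Square and sum: Σ |<v, e_j>|^2 = 2/3.
Compute ||v||^2 = v·v = 6.
Deficit = 6 − 2/3 = 16/3 ≥ 0, confirming Bessel's inequality. (The deficit equals ||v − Σ <v,e_j> e_j||^2, the squared distance from v to span{e_j}.)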